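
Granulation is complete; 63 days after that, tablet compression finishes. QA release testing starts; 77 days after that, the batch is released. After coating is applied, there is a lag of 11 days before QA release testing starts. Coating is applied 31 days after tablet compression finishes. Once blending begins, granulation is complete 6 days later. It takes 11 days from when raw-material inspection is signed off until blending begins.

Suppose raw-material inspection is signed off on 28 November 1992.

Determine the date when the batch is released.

15 June 1993

Raw-material inspection is signed off: Nov 28, 1992.
Blending begins: Nov 28, 1992 + 11 days = Dec 9, 1992.
Granulation is complete: Dec 9, 1992 + 6 days = Dec 15, 1992.
Tablet compression finishes: Dec 15, 1992 + 63 days = Feb 16, 1993.
Coating is applied: Feb 16, 1993 + 31 days = Mar 19, 1993.
QA release testing starts: Mar 19, 1993 + 11 days = Mar 30, 1993.
The batch is released: Mar 30, 1993 + 77 days = Jun 15, 1993.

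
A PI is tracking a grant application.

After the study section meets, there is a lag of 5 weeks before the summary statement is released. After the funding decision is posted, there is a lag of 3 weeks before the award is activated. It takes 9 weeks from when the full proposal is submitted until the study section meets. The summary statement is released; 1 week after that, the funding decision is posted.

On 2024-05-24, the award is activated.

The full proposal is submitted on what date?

The award is activated: May 24, 2024.
The funding decision is posted: May 24, 2024 − 3 weeks = May 3, 2024.
The summary statement is released: May 3, 2024 − 1 week = Apr 26, 2024.
The study section meets: Apr 26, 2024 − 5 weeks = Mar 22, 2024.
The full proposal is submitted: Mar 22, 2024 − 9 weeks = Jan 19, 2024.

2024-01-19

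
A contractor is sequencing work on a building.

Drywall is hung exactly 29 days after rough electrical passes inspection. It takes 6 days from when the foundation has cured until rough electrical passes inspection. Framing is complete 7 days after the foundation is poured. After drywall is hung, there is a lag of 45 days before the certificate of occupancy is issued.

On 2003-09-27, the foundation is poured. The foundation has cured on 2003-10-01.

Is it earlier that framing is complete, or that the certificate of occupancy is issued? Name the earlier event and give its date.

The foundation is poured: Sep 27, 2003.
Framing is complete: Sep 27, 2003 + 7 days = Oct 4, 2003.
The foundation has cured: Oct 1, 2003.
Rough electrical passes inspection: Oct 1, 2003 + 6 days = Oct 7, 2003.
Drywall is hung: Oct 7, 2003 + 29 days = Nov 5, 2003.
The certificate of occupancy is issued: Nov 5, 2003 + 45 days = Dec 20, 2003.
Comparing: framing is complete on Oct 4, 2003 vs the certificate of occupancy is issued on Dec 20, 2003. Earlier: framing is complete.

Framing is complete — 2003-10-04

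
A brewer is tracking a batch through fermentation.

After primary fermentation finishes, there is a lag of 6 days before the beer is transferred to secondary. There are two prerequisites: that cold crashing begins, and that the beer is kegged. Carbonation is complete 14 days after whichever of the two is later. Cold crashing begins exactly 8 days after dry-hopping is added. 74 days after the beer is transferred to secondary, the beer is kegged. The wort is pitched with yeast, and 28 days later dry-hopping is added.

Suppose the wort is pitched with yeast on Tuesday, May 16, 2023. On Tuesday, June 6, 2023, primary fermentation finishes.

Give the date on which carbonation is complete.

Friday, September 8, 2023

The wort is pitched with yeast: May 16, 2023.
Dry-hopping is added: May 16, 2023 + 28 days = Jun 13, 2023.
Cold crashing begins: Jun 13, 2023 + 8 days = Jun 21, 2023.
Primary fermentation finishes: Jun 6, 2023.
The beer is transferred to secondary: Jun 6, 2023 + 6 days = Jun 12, 2023.
The beer is kegged: Jun 12, 2023 + 74 days = Aug 25, 2023.
Both prerequisites met — cold crashing begins (Jun 21, 2023), the beer is kegged (Aug 25, 2023); the later is Aug 25, 2023.
Carbonation is complete: Aug 25, 2023 + 14 days = Sep 8, 2023.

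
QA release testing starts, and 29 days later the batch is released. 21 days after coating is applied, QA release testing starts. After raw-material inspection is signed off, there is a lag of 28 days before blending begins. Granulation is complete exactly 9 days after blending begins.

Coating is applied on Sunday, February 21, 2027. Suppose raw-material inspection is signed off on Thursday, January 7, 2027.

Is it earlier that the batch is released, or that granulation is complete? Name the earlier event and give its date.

Granulation is complete — Saturday, February 13, 2027

Coating is applied: Feb 21, 2027.
QA release testing starts: Feb 21, 2027 + 21 days = Mar 14, 2027.
The batch is released: Mar 14, 2027 + 29 days = Apr 12, 2027.
Raw-material inspection is signed off: Jan 7, 2027.
Blending begins: Jan 7, 2027 + 28 days = Feb 4, 2027.
Granulation is complete: Feb 4, 2027 + 9 days = Feb 13, 2027.
Comparing: the batch is released on Apr 12, 2027 vs granulation is complete on Feb 13, 2027. Earlier: granulation is complete.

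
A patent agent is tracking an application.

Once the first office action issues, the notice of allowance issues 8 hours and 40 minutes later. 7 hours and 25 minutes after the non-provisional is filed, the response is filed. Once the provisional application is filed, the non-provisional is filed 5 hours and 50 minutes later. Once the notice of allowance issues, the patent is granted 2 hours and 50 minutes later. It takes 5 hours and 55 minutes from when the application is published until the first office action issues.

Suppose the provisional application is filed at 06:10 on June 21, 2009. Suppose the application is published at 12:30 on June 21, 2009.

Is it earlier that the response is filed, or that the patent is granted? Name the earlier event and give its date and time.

The provisional application is filed: 06:10 Jun 21, 2009.
The non-provisional is filed: 06:10 Jun 21, 2009 + 5h50m = 12:00 Jun 21, 2009.
The response is filed: 12:00 Jun 21, 2009 + 7h25m = 19:25 Jun 21, 2009.
The application is published: 12:30 Jun 21, 2009.
The first office action issues: 12:30 Jun 21, 2009 + 5h55m = 18:25 Jun 21, 2009.
The notice of allowance issues: 18:25 Jun 21, 2009 + 8h40m = 03:05 Jun 22, 2009.
The patent is granted: 03:05 Jun 22, 2009 + 2h50m = 05:55 Jun 22, 2009.
Comparing: the response is filed at 19:25 Jun 21, 2009 vs the patent is granted at 05:55 Jun 22, 2009. Earlier: the response is filed.

The response is filed — 19:25 on June 21, 2009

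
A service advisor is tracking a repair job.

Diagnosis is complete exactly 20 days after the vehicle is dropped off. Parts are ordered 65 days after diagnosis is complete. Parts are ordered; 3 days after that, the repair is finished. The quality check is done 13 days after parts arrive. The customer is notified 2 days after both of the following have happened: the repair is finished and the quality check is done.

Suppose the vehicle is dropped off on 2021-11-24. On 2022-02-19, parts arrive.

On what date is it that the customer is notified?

The vehicle is dropped off: Nov 24, 2021.
Diagnosis is complete: Nov 24, 2021 + 20 days = Dec 14, 2021.
Parts are ordered: Dec 14, 2021 + 65 days = Feb 17, 2022.
The repair is finished: Feb 17, 2022 + 3 days = Feb 20, 2022.
Parts arrive: Feb 19, 2022.
The quality check is done: Feb 19, 2022 + 13 days = Mar 4, 2022.
Both prerequisites met — the repair is finished (Feb 20, 2022), the quality check is done (Mar 4, 2022); the later is Mar 4, 2022.
The customer is notified: Mar 4, 2022 + 2 days = Mar 6, 2022.

2022-03-06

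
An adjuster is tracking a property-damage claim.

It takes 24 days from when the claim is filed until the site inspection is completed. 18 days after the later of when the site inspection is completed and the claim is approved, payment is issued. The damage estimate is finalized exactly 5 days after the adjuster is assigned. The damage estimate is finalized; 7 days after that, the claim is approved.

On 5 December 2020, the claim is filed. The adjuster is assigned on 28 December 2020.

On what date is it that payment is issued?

27 January 2021

The claim is filed: Dec 5, 2020.
The site inspection is completed: Dec 5, 2020 + 24 days = Dec 29, 2020.
The adjuster is assigned: Dec 28, 2020.
The damage estimate is finalized: Dec 28, 2020 + 5 days = Jan 2, 2021.
The claim is approved: Jan 2, 2021 + 7 days = Jan 9, 2021.
Both prerequisites met — the site inspection is completed (Dec 29, 2020), the claim is approved (Jan 9, 2021); the later is Jan 9, 2021.
Payment is issued: Jan 9, 2021 + 18 days = Jan 27, 2021.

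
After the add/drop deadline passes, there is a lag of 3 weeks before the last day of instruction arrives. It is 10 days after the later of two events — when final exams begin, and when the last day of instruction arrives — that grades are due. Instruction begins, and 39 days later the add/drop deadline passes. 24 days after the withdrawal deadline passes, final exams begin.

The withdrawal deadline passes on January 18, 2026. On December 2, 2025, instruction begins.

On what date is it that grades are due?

February 21, 2026

The withdrawal deadline passes: Jan 18, 2026.
Final exams begin: Jan 18, 2026 + 24 days = Feb 11, 2026.
Instruction begins: Dec 2, 2025.
The add/drop deadline passes: Dec 2, 2025 + 39 days = Jan 10, 2026.
The last day of instruction arrives: Jan 10, 2026 + 3 weeks = Jan 31, 2026.
Both prerequisites met — final exams begin (Feb 11, 2026), the last day of instruction arrives (Jan 31, 2026); the later is Feb 11, 2026.
Grades are due: Feb 11, 2026 + 10 days = Feb 21, 2026.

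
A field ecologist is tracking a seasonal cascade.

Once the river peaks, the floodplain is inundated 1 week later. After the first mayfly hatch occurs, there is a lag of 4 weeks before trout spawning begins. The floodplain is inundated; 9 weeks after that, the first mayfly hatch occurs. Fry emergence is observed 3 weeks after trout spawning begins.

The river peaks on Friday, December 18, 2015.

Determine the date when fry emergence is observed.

Friday, April 15, 2016

The river peaks: Dec 18, 2015.
The floodplain is inundated: Dec 18, 2015 + 1 week = Dec 25, 2015.
The first mayfly hatch occurs: Dec 25, 2015 + 9 weeks = Feb 26, 2016.
Trout spawning begins: Feb 26, 2016 + 4 weeks = Mar 25, 2016.
Fry emergence is observed: Mar 25, 2016 + 3 weeks = Apr 15, 2016.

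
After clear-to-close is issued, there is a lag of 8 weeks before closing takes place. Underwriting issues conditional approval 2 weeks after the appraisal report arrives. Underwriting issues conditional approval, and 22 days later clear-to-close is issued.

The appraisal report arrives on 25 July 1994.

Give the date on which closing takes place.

The appraisal report arrives: Jul 25, 1994.
Underwriting issues conditional approval: Jul 25, 1994 + 2 weeks = Aug 8, 1994.
Clear-to-close is issued: Aug 8, 1994 + 22 days = Aug 30, 1994.
Closing takes place: Aug 30, 1994 + 8 weeks = Oct 25, 1994.

25 October 1994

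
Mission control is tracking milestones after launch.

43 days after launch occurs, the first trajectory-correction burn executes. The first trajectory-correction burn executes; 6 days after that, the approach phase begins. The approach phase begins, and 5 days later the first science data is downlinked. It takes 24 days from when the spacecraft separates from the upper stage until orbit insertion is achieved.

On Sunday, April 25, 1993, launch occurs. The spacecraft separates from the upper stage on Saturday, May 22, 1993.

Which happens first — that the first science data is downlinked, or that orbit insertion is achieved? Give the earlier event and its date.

Launch occurs: Apr 25, 1993.
The first trajectory-correction burn executes: Apr 25, 1993 + 43 days = Jun 7, 1993.
The approach phase begins: Jun 7, 1993 + 6 days = Jun 13, 1993.
The first science data is downlinked: Jun 13, 1993 + 5 days = Jun 18, 1993.
The spacecraft separates from the upper stage: May 22, 1993.
Orbit insertion is achieved: May 22, 1993 + 24 days = Jun 15, 1993.
Comparing: the first science data is downlinked on Jun 18, 1993 vs orbit insertion is achieved on Jun 15, 1993. Earlier: orbit insertion is achieved.

Orbit insertion is achieved — Tuesday, June 15, 1993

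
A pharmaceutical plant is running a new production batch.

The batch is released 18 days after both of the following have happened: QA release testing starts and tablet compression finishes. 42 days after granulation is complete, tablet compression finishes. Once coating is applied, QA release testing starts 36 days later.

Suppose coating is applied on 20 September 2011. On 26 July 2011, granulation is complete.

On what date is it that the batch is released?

Coating is applied: Sep 20, 2011.
QA release testing starts: Sep 20, 2011 + 36 days = Oct 26, 2011.
Granulation is complete: Jul 26, 2011.
Tablet compression finishes: Jul 26, 2011 + 42 days = Sep 6, 2011.
Both prerequisites met — QA release testing starts (Oct 26, 2011), tablet compression finishes (Sep 6, 2011); the later is Oct 26, 2011.
The batch is released: Oct 26, 2011 + 18 days = Nov 13, 2011.

13 November 2011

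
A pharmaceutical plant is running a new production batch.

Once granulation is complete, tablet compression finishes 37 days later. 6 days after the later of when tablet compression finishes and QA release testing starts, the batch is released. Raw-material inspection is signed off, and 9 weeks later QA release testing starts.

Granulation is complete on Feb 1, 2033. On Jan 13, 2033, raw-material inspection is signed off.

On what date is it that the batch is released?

Mar 23, 2033

Granulation is complete: Feb 1, 2033.
Tablet compression finishes: Feb 1, 2033 + 37 days = Mar 10, 2033.
Raw-material inspection is signed off: Jan 13, 2033.
QA release testing starts: Jan 13, 2033 + 9 weeks = Mar 17, 2033.
Both prerequisites met — tablet compression finishes (Mar 10, 2033), QA release testing starts (Mar 17, 2033); the later is Mar 17, 2033.
The batch is released: Mar 17, 2033 + 6 days = Mar 23, 2033.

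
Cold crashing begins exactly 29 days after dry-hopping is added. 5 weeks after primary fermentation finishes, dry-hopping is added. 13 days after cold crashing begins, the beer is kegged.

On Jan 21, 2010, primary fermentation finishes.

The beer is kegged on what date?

Apr 8, 2010

Primary fermentation finishes: Jan 21, 2010.
Dry-hopping is added: Jan 21, 2010 + 5 weeks = Feb 25, 2010.
Cold crashing begins: Feb 25, 2010 + 29 days = Mar 26, 2010.
The beer is kegged: Mar 26, 2010 + 13 days = Apr 8, 2010.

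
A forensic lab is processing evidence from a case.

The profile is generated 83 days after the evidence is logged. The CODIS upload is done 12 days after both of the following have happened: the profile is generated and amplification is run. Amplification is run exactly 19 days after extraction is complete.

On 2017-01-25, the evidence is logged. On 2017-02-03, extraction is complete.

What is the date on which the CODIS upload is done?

2017-04-30

The evidence is logged: Jan 25, 2017.
The profile is generated: Jan 25, 2017 + 83 days = Apr 18, 2017.
Extraction is complete: Feb 3, 2017.
Amplification is run: Feb 3, 2017 + 19 days = Feb 22, 2017.
Both prerequisites met — the profile is generated (Apr 18, 2017), amplification is run (Feb 22, 2017); the later is Apr 18, 2017.
The CODIS upload is done: Apr 18, 2017 + 12 days = Apr 30, 2017.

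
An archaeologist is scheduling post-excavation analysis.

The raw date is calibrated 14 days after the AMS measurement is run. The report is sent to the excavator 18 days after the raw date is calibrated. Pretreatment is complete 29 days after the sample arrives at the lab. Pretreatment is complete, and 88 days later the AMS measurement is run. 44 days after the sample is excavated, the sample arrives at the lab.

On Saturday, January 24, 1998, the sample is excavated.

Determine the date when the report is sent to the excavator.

Wednesday, August 5, 1998

The sample is excavated: Jan 24, 1998.
The sample arrives at the lab: Jan 24, 1998 + 44 days = Mar 9, 1998.
Pretreatment is complete: Mar 9, 1998 + 29 days = Apr 7, 1998.
The AMS measurement is run: Apr 7, 1998 + 88 days = Jul 4, 1998.
The raw date is calibrated: Jul 4, 1998 + 14 days = Jul 18, 1998.
The report is sent to the excavator: Jul 18, 1998 + 18 days = Aug 5, 1998.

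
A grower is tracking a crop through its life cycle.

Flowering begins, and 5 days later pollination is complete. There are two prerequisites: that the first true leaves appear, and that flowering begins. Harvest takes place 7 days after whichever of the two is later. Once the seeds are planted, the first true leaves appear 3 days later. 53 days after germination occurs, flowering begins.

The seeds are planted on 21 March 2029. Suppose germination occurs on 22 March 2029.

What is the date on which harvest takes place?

The seeds are planted: Mar 21, 2029.
The first true leaves appear: Mar 21, 2029 + 3 days = Mar 24, 2029.
Germination occurs: Mar 22, 2029.
Flowering begins: Mar 22, 2029 + 53 days = May 14, 2029.
Both prerequisites met — the first true leaves appear (Mar 24, 2029), flowering begins (May 14, 2029); the later is May 14, 2029.
Harvest takes place: May 14, 2029 + 7 days = May 21, 2029.

21 May 2029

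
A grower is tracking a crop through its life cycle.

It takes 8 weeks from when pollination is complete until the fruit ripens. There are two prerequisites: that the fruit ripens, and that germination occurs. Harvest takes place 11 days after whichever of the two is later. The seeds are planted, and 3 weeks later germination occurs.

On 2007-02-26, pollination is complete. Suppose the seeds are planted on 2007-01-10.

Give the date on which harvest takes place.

2007-05-04

Pollination is complete: Feb 26, 2007.
The fruit ripens: Feb 26, 2007 + 8 weeks = Apr 23, 2007.
The seeds are planted: Jan 10, 2007.
Germination occurs: Jan 10, 2007 + 3 weeks = Jan 31, 2007.
Both prerequisites met — the fruit ripens (Apr 23, 2007), germination occurs (Jan 31, 2007); the later is Apr 23, 2007.
Harvest takes place: Apr 23, 2007 + 11 days = May 4, 2007.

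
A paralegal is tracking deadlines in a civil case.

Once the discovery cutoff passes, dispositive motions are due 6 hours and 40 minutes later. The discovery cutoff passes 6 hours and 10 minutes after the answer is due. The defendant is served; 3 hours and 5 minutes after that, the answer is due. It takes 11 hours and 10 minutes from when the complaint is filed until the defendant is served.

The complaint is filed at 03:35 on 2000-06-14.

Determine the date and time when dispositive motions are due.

06:40 on 2000-06-15

The complaint is filed: 03:35 Jun 14, 2000.
The defendant is served: 03:35 Jun 14, 2000 + 11h10m = 14:45 Jun 14, 2000.
The answer is due: 14:45 Jun 14, 2000 + 3h05m = 17:50 Jun 14, 2000.
The discovery cutoff passes: 17:50 Jun 14, 2000 + 6h10m = 00:00 Jun 15, 2000.
Dispositive motions are due: 00:00 Jun 15, 2000 + 6h40m = 06:40 Jun 15, 2000.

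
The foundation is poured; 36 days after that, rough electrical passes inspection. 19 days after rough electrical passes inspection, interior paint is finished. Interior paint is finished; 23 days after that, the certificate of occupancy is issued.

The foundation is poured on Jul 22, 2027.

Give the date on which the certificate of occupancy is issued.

The foundation is poured: Jul 22, 2027.
Rough electrical passes inspection: Jul 22, 2027 + 36 days = Aug 27, 2027.
Interior paint is finished: Aug 27, 2027 + 19 days = Sep 15, 2027.
The certificate of occupancy is issued: Sep 15, 2027 + 23 days = Oct 8, 2027.

Oct 8, 2027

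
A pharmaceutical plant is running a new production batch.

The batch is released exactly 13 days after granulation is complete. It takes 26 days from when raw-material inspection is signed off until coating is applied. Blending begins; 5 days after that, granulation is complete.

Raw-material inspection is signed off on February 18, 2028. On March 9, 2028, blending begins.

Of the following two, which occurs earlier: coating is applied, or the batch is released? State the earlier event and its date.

Raw-material inspection is signed off: Feb 18, 2028.
Coating is applied: Feb 18, 2028 + 26 days = Mar 15, 2028.
Blending begins: Mar 9, 2028.
Granulation is complete: Mar 9, 2028 + 5 days = Mar 14, 2028.
The batch is released: Mar 14, 2028 + 13 days = Mar 27, 2028.
Comparing: coating is applied on Mar 15, 2028 vs the batch is released on Mar 27, 2028. Earlier: coating is applied.

Coating is applied — March 15, 2028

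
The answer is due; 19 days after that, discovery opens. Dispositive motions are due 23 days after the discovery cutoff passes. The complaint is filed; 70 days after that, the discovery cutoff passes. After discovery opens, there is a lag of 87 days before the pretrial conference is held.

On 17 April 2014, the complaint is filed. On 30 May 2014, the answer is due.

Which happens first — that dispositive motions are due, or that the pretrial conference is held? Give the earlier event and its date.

Dispositive motions are due — 19 July 2014

The complaint is filed: Apr 17, 2014.
The discovery cutoff passes: Apr 17, 2014 + 70 days = Jun 26, 2014.
Dispositive motions are due: Jun 26, 2014 + 23 days = Jul 19, 2014.
The answer is due: May 30, 2014.
Discovery opens: May 30, 2014 + 19 days = Jun 18, 2014.
The pretrial conference is held: Jun 18, 2014 + 87 days = Sep 13, 2014.
Comparing: dispositive motions are due on Jul 19, 2014 vs the pretrial conference is held on Sep 13, 2014. Earlier: dispositive motions are due.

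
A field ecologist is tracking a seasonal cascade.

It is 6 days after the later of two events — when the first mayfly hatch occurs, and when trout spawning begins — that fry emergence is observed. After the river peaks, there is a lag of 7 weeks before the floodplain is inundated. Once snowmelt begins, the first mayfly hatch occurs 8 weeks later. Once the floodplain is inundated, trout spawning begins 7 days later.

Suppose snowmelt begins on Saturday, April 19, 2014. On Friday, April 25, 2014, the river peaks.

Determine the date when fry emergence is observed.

Snowmelt begins: Apr 19, 2014.
The first mayfly hatch occurs: Apr 19, 2014 + 8 weeks = Jun 14, 2014.
The river peaks: Apr 25, 2014.
The floodplain is inundated: Apr 25, 2014 + 7 weeks = Jun 13, 2014.
Trout spawning begins: Jun 13, 2014 + 7 days = Jun 20, 2014.
Both prerequisites met — the first mayfly hatch occurs (Jun 14, 2014), trout spawning begins (Jun 20, 2014); the later is Jun 20, 2014.
Fry emergence is observed: Jun 20, 2014 + 6 days = Jun 26, 2014.

Thursday, June 26, 2014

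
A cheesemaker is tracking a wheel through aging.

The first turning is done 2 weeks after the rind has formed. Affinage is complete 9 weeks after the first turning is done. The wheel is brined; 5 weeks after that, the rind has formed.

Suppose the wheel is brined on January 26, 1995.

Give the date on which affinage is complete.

May 18, 1995

The wheel is brined: Jan 26, 1995.
The rind has formed: Jan 26, 1995 + 5 weeks = Mar 2, 1995.
The first turning is done: Mar 2, 1995 + 2 weeks = Mar 16, 1995.
Affinage is complete: Mar 16, 1995 + 9 weeks = May 18, 1995.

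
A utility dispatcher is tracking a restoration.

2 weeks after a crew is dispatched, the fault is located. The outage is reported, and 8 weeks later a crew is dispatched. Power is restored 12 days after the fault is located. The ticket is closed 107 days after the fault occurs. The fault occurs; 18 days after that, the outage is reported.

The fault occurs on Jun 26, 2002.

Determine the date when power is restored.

The fault occurs: Jun 26, 2002.
The outage is reported: Jun 26, 2002 + 18 days = Jul 14, 2002.
A crew is dispatched: Jul 14, 2002 + 8 weeks = Sep 8, 2002.
The fault is located: Sep 8, 2002 + 2 weeks = Sep 22, 2002.
Power is restored: Sep 22, 2002 + 12 days = Oct 4, 2002.

Oct 4, 2002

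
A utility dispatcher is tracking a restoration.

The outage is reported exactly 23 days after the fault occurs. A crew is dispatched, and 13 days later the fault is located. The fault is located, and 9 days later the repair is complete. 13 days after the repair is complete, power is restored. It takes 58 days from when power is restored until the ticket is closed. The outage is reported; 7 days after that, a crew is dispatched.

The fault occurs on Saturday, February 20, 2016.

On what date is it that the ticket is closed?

The fault occurs: Feb 20, 2016.
The outage is reported: Feb 20, 2016 + 23 days = Mar 14, 2016.
A crew is dispatched: Mar 14, 2016 + 7 days = Mar 21, 2016.
The fault is located: Mar 21, 2016 + 13 days = Apr 3, 2016.
The repair is complete: Apr 3, 2016 + 9 days = Apr 12, 2016.
Power is restored: Apr 12, 2016 + 13 days = Apr 25, 2016.
The ticket is closed: Apr 25, 2016 + 58 days = Jun 22, 2016.

Wednesday, June 22, 2016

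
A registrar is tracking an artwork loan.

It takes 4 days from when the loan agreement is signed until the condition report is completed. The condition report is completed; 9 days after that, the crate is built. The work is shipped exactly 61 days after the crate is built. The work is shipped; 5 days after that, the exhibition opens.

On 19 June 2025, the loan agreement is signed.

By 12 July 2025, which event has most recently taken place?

The crate is built

The loan agreement is signed: Jun 19, 2025.
The condition report is completed: Jun 19, 2025 + 4 days = Jun 23, 2025.
The crate is built: Jun 23, 2025 + 9 days = Jul 2, 2025.
The work is shipped: Jul 2, 2025 + 61 days = Sep 1, 2025.
The exhibition opens: Sep 1, 2025 + 5 days = Sep 6, 2025.
Jul 12, 2025 falls between when the crate is built (Jul 2, 2025) and when the work is shipped (Sep 1, 2025).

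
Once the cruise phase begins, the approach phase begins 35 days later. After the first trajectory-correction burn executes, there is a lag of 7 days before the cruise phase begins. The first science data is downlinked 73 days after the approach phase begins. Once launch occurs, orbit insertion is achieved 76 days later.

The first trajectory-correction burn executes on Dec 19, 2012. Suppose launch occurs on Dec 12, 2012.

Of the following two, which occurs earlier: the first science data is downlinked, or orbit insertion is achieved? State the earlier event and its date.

The first trajectory-correction burn executes: Dec 19, 2012.
The cruise phase begins: Dec 19, 2012 + 7 days = Dec 26, 2012.
The approach phase begins: Dec 26, 2012 + 35 days = Jan 30, 2013.
The first science data is downlinked: Jan 30, 2013 + 73 days = Apr 13, 2013.
Launch occurs: Dec 12, 2012.
Orbit insertion is achieved: Dec 12, 2012 + 76 days = Feb 26, 2013.
Comparing: the first science data is downlinked on Apr 13, 2013 vs orbit insertion is achieved on Feb 26, 2013. Earlier: orbit insertion is achieved.

Orbit insertion is achieved — Feb 26, 2013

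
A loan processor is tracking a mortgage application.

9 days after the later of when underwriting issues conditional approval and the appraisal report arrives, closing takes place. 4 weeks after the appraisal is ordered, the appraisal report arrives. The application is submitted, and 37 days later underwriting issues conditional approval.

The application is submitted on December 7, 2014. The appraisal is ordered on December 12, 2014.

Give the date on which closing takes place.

The application is submitted: Dec 7, 2014.
Underwriting issues conditional approval: Dec 7, 2014 + 37 days = Jan 13, 2015.
The appraisal is ordered: Dec 12, 2014.
The appraisal report arrives: Dec 12, 2014 + 4 weeks = Jan 9, 2015.
Both prerequisites met — underwriting issues conditional approval (Jan 13, 2015), the appraisal report arrives (Jan 9, 2015); the later is Jan 13, 2015.
Closing takes place: Jan 13, 2015 + 9 days = Jan 22, 2015.

January 22, 2015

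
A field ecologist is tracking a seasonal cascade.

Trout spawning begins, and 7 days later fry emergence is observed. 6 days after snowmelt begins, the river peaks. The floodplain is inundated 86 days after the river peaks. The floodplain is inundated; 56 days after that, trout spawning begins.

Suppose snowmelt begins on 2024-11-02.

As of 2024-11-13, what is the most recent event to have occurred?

Snowmelt begins: Nov 2, 2024.
The river peaks: Nov 2, 2024 + 6 days = Nov 8, 2024.
The floodplain is inundated: Nov 8, 2024 + 86 days = Feb 2, 2025.
Trout spawning begins: Feb 2, 2025 + 56 days = Mar 30, 2025.
Fry emergence is observed: Mar 30, 2025 + 7 days = Apr 6, 2025.
Nov 13, 2024 falls between when the river peaks (Nov 8, 2024) and when the floodplain is inundated (Feb 2, 2025).

The river peaks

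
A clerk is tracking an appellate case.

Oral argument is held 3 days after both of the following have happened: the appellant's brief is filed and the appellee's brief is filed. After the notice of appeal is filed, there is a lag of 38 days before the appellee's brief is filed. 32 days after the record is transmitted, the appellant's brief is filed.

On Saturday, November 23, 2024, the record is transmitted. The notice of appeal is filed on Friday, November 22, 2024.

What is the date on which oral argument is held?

Thursday, January 2, 2025

The record is transmitted: Nov 23, 2024.
The appellant's brief is filed: Nov 23, 2024 + 32 days = Dec 25, 2024.
The notice of appeal is filed: Nov 22, 2024.
The appellee's brief is filed: Nov 22, 2024 + 38 days = Dec 30, 2024.
Both prerequisites met — the appellant's brief is filed (Dec 25, 2024), the appellee's brief is filed (Dec 30, 2024); the later is Dec 30, 2024.
Oral argument is held: Dec 30, 2024 + 3 days = Jan 2, 2025.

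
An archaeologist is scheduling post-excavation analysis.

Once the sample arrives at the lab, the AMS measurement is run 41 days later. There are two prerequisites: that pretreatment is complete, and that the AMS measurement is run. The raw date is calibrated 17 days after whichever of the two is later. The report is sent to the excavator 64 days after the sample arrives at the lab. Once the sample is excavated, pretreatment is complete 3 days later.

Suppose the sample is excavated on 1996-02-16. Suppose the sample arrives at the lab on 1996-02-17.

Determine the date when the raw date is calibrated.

The sample is excavated: Feb 16, 1996.
Pretreatment is complete: Feb 16, 1996 + 3 days = Feb 19, 1996.
The sample arrives at the lab: Feb 17, 1996.
The AMS measurement is run: Feb 17, 1996 + 41 days = Mar 29, 1996.
Both prerequisites met — pretreatment is complete (Feb 19, 1996), the AMS measurement is run (Mar 29, 1996); the later is Mar 29, 1996.
The raw date is calibrated: Mar 29, 1996 + 17 days = Apr 15, 1996.

1996-04-15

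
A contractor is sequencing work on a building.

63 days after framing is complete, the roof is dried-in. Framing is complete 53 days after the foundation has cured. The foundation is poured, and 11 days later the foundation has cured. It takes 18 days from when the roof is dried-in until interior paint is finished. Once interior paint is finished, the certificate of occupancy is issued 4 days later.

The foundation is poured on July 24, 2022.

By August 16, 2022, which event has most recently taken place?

The foundation has cured

The foundation is poured: Jul 24, 2022.
The foundation has cured: Jul 24, 2022 + 11 days = Aug 4, 2022.
Framing is complete: Aug 4, 2022 + 53 days = Sep 26, 2022.
The roof is dried-in: Sep 26, 2022 + 63 days = Nov 28, 2022.
Interior paint is finished: Nov 28, 2022 + 18 days = Dec 16, 2022.
The certificate of occupancy is issued: Dec 16, 2022 + 4 days = Dec 20, 2022.
Aug 16, 2022 falls between when the foundation has cured (Aug 4, 2022) and when framing is complete (Sep 26, 2022).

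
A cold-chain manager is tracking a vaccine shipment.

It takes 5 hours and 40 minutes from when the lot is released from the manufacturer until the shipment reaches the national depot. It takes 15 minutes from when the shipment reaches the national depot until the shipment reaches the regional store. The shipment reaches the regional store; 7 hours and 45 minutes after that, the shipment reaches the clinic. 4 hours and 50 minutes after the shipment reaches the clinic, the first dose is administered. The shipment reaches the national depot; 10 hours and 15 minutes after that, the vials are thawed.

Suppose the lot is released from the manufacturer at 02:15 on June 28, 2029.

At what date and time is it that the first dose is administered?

The lot is released from the manufacturer: 02:15 Jun 28, 2029.
The shipment reaches the national depot: 02:15 Jun 28, 2029 + 5h40m = 07:55 Jun 28, 2029.
The shipment reaches the regional store: 07:55 Jun 28, 2029 + 15m = 08:10 Jun 28, 2029.
The shipment reaches the clinic: 08:10 Jun 28, 2029 + 7h45m = 15:55 Jun 28, 2029.
The first dose is administered: 15:55 Jun 28, 2029 + 4h50m = 20:45 Jun 28, 2029.

20:45 on June 28, 2029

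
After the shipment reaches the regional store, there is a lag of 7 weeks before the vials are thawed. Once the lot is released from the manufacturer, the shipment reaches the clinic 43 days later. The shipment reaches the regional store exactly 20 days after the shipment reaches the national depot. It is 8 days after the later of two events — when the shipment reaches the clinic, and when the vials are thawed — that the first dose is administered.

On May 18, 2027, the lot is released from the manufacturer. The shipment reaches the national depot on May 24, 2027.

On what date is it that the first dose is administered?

The lot is released from the manufacturer: May 18, 2027.
The shipment reaches the clinic: May 18, 2027 + 43 days = Jun 30, 2027.
The shipment reaches the national depot: May 24, 2027.
The shipment reaches the regional store: May 24, 2027 + 20 days = Jun 13, 2027.
The vials are thawed: Jun 13, 2027 + 7 weeks = Aug 1, 2027.
Both prerequisites met — the shipment reaches the clinic (Jun 30, 2027), the vials are thawed (Aug 1, 2027); the later is Aug 1, 2027.
The first dose is administered: Aug 1, 2027 + 8 days = Aug 9, 2027.

August 9, 2027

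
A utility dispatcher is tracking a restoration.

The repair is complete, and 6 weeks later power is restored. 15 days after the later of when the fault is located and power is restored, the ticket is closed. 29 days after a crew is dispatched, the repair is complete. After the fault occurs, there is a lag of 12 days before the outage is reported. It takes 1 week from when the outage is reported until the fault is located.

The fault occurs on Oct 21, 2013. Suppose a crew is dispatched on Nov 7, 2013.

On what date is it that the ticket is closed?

Feb 1, 2014

The fault occurs: Oct 21, 2013.
The outage is reported: Oct 21, 2013 + 12 days = Nov 2, 2013.
The fault is located: Nov 2, 2013 + 1 week = Nov 9, 2013.
A crew is dispatched: Nov 7, 2013.
The repair is complete: Nov 7, 2013 + 29 days = Dec 6, 2013.
Power is restored: Dec 6, 2013 + 6 weeks = Jan 17, 2014.
Both prerequisites met — the fault is located (Nov 9, 2013), power is restored (Jan 17, 2014); the later is Jan 17, 2014.
The ticket is closed: Jan 17, 2014 + 15 days = Feb 1, 2014.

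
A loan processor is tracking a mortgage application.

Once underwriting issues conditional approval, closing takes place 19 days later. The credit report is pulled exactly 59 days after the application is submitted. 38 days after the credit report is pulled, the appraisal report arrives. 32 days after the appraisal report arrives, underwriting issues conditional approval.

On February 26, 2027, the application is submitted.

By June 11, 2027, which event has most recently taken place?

The application is submitted: Feb 26, 2027.
The credit report is pulled: Feb 26, 2027 + 59 days = Apr 26, 2027.
The appraisal report arrives: Apr 26, 2027 + 38 days = Jun 3, 2027.
Underwriting issues conditional approval: Jun 3, 2027 + 32 days = Jul 5, 2027.
Closing takes place: Jul 5, 2027 + 19 days = Jul 24, 2027.
Jun 11, 2027 falls between when the appraisal report arrives (Jun 3, 2027) and when underwriting issues conditional approval (Jul 5, 2027).

The appraisal report arrives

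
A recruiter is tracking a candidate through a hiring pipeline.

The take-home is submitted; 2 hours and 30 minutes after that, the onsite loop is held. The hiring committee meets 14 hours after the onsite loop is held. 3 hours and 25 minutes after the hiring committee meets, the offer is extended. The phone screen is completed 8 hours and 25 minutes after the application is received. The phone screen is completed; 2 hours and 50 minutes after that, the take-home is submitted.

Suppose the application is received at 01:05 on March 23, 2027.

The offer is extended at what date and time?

The application is received: 01:05 Mar 23, 2027.
The phone screen is completed: 01:05 Mar 23, 2027 + 8h25m = 09:30 Mar 23, 2027.
The take-home is submitted: 09:30 Mar 23, 2027 + 2h50m = 12:20 Mar 23, 2027.
The onsite loop is held: 12:20 Mar 23, 2027 + 2h30m = 14:50 Mar 23, 2027.
The hiring committee meets: 14:50 Mar 23, 2027 + 14h = 04:50 Mar 24, 2027.
The offer is extended: 04:50 Mar 24, 2027 + 3h25m = 08:15 Mar 24, 2027.

08:15 on March 24, 2027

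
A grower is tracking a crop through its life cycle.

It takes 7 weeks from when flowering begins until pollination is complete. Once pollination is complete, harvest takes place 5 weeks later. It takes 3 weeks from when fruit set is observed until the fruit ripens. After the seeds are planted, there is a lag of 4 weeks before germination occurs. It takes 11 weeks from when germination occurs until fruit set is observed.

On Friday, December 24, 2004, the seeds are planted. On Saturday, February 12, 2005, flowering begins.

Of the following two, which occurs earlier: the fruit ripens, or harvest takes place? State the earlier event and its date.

The fruit ripens — Friday, April 29, 2005

The seeds are planted: Dec 24, 2004.
Germination occurs: Dec 24, 2004 + 4 weeks = Jan 21, 2005.
Fruit set is observed: Jan 21, 2005 + 11 weeks = Apr 8, 2005.
The fruit ripens: Apr 8, 2005 + 3 weeks = Apr 29, 2005.
Flowering begins: Feb 12, 2005.
Pollination is complete: Feb 12, 2005 + 7 weeks = Apr 2, 2005.
Harvest takes place: Apr 2, 2005 + 5 weeks = May 7, 2005.
Comparing: the fruit ripens on Apr 29, 2005 vs harvest takes place on May 7, 2005. Earlier: the fruit ripens.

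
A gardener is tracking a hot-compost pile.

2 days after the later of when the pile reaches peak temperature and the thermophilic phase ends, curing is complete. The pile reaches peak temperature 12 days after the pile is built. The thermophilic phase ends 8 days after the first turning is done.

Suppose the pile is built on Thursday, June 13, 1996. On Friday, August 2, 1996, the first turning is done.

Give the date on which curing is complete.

The pile is built: Jun 13, 1996.
The pile reaches peak temperature: Jun 13, 1996 + 12 days = Jun 25, 1996.
The first turning is done: Aug 2, 1996.
The thermophilic phase ends: Aug 2, 1996 + 8 days = Aug 10, 1996.
Both prerequisites met — the pile reaches peak temperature (Jun 25, 1996), the thermophilic phase ends (Aug 10, 1996); the later is Aug 10, 1996.
Curing is complete: Aug 10, 1996 + 2 days = Aug 12, 1996.

Monday, August 12, 1996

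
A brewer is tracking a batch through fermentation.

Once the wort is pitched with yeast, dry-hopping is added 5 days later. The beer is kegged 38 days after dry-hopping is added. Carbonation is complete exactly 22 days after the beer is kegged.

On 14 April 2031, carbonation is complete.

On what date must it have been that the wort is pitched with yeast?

Carbonation is complete: Apr 14, 2031.
The beer is kegged: Apr 14, 2031 − 22 days = Mar 23, 2031.
Dry-hopping is added: Mar 23, 2031 − 38 days = Feb 13, 2031.
The wort is pitched with yeast: Feb 13, 2031 − 5 days = Feb 8, 2031.

8 February 2031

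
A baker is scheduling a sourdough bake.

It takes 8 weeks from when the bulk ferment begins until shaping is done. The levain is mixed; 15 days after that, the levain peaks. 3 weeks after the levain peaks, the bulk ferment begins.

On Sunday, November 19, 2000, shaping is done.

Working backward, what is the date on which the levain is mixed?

Saturday, August 19, 2000

Shaping is done: Nov 19, 2000.
The bulk ferment begins: Nov 19, 2000 − 8 weeks = Sep 24, 2000.
The levain peaks: Sep 24, 2000 − 3 weeks = Sep 3, 2000.
The levain is mixed: Sep 3, 2000 − 15 days = Aug 19, 2000.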